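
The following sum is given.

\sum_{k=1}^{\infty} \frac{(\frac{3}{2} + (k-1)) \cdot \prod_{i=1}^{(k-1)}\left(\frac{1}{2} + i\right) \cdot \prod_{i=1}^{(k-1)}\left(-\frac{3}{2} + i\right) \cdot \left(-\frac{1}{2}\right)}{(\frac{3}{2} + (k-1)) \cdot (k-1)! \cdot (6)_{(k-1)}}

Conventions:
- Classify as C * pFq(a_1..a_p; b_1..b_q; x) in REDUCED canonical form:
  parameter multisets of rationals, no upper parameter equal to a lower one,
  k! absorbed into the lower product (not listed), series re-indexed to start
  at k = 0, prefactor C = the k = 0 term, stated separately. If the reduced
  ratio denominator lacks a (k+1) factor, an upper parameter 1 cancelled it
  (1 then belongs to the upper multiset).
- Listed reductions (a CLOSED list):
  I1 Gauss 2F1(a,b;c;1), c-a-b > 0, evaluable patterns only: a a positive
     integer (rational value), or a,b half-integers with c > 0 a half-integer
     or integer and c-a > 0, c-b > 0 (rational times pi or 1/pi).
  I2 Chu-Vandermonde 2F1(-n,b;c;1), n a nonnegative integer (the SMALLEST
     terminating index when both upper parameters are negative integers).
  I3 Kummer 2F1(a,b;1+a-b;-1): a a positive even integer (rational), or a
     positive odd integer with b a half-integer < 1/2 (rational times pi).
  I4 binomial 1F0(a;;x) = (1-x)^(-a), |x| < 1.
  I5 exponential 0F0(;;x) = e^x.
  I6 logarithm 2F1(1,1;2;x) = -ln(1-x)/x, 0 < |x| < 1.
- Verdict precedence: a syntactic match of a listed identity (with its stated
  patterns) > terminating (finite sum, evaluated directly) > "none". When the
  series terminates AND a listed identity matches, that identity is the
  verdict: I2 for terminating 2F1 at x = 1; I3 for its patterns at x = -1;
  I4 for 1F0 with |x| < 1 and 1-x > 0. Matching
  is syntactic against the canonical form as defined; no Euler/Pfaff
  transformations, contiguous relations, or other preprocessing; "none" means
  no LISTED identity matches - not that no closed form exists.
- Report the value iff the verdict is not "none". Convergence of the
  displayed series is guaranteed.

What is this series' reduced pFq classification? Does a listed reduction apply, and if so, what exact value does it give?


x = 1 here; the reduced form reads 2F1, upper {-\frac{1}{2}, \frac{3}{2}}, lower {6}, C = -\frac{1}{2}. Verdict: Gauss (I1, half-integer pattern) fires (x = 1; upper {-\frac{1}{2}, \frac{3}{2}} half-integers, c = 6 in the evaluable pattern). Sum: \left(-\frac{32768}{24255}\right) / \pi.

The tell: x = 1 and the running product (C = -1/2) telescopes to a rising factorial.
Consecutive-term ratio: r(k) = 1 * (k-\frac{1}{2}) (k+\frac{3}{2}) / [(k+6) (k+1)] - poly over poly, x = 1 from leading terms; C = -\frac{1}{2} at k = 0.


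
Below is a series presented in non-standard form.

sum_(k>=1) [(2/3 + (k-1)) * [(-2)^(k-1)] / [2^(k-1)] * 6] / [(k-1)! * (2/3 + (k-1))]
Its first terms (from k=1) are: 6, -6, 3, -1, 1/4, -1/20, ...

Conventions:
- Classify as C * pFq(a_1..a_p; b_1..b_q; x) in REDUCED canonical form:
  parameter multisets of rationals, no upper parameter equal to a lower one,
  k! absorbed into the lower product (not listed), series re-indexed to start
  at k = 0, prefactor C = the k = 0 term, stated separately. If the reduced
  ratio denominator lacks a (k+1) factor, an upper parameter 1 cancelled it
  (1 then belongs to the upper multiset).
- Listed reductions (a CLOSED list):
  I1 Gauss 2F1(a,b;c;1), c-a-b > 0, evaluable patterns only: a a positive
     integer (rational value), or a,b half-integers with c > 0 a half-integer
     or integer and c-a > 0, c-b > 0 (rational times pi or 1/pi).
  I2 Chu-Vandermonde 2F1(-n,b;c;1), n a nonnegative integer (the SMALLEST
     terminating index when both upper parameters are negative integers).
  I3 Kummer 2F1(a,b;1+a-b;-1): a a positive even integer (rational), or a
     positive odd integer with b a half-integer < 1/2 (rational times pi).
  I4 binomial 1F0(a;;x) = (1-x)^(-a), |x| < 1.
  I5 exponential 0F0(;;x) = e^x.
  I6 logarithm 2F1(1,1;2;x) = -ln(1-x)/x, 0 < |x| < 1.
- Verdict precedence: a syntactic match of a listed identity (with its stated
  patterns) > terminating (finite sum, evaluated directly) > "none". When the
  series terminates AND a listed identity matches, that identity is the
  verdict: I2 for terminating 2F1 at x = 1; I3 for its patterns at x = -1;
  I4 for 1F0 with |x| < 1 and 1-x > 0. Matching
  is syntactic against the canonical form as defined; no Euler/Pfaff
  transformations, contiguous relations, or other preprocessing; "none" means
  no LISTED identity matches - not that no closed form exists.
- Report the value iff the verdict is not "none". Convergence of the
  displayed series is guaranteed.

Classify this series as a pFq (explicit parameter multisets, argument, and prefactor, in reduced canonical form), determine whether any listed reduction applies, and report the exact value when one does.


With C = 6: the canonical form is 0F0(-; -; -1). Verdict: this is the exponential series (I5) (the 0F0 exponential series at x = -1). Exact value: 6 * e^(-1).

Key observation: x = (-1) and the factor k + 2/3 cancels (top and bottom), leaving C = 6, x = -1.
Step ratio: r(k) = (-1) * 1 / [(k+1)] ; factor over Q: parameters, x = (-1), and C = 6.


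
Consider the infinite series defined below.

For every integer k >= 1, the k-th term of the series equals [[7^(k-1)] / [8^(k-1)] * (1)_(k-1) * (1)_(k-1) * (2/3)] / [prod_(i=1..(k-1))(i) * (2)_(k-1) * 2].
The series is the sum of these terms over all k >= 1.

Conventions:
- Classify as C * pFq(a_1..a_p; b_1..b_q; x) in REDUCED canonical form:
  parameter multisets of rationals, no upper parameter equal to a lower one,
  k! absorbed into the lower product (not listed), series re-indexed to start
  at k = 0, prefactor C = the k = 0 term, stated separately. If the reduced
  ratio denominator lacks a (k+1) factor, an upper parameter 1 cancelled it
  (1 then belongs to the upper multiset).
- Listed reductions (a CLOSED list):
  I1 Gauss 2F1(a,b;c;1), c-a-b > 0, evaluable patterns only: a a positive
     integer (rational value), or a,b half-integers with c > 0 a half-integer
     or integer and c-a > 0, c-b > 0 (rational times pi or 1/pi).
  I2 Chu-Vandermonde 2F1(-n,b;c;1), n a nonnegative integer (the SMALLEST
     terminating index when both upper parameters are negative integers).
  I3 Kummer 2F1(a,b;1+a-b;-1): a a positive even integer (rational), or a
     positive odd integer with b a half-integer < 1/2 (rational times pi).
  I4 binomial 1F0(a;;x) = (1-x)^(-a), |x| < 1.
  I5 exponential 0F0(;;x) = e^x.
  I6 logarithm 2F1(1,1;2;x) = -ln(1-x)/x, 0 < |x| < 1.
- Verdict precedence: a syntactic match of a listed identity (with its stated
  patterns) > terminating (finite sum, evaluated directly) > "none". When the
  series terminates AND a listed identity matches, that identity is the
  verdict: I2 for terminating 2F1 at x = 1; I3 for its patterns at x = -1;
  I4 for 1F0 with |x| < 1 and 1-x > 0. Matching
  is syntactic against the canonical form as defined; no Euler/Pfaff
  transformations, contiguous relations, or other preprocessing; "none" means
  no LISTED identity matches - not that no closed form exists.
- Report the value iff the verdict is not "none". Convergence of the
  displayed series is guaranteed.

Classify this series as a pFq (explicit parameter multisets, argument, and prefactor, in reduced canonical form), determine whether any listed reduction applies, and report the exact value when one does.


At argument 7/8: a 2F1 with upper {1, 1}, lower {2}, scaled by C = 1/3. Verdict: this is the I6 logarithm reduction (the logarithm: parameters (1,1;2), x = 7/8). Value: (-8/21) * ln(1/8).

The tell: t_0 = 1/3 here, and the constant factors (C = 1/3, x = 7/8) combine into one prefactor.
Term ratio: r(k) = (7/8) * (k+1) (k+1) / [(k+2) (k+1)] - rational; roots negated = parameters, x = (7/8), C = 1/3.


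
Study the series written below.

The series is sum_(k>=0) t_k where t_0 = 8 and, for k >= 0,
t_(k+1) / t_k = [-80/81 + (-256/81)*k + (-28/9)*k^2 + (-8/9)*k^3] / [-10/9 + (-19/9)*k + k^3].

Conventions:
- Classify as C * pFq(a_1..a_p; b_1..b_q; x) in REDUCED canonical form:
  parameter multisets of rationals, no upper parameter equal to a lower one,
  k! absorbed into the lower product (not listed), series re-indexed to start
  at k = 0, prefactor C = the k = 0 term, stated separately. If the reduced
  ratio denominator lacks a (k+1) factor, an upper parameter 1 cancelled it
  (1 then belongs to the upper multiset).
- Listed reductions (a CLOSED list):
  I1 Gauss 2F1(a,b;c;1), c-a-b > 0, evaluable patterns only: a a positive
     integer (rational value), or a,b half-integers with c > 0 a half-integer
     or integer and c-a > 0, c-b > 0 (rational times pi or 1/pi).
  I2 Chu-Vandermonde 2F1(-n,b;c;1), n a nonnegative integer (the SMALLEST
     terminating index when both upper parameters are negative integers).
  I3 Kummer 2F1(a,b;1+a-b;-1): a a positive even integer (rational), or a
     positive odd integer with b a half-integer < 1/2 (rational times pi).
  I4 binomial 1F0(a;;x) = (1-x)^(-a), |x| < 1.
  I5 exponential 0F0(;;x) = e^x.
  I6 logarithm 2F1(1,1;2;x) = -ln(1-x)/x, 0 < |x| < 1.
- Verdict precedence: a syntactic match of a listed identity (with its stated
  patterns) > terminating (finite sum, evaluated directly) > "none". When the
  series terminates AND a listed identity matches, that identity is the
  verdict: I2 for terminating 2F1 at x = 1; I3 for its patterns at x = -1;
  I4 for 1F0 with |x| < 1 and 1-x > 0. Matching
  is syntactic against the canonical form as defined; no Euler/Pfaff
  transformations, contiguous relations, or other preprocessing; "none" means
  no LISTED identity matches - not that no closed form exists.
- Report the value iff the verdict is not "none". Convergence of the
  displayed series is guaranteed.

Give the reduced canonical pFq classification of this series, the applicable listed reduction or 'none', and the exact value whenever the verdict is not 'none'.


With C = 8: the canonical form is 2F1(5/6, 2; -5/3; -8/9). Verdict: no listed reduction: x = -8/9 and upper {5/6, 2} fail every I1-I6 pattern.

Key observation: from the first term 8: roots of the ratio polynomials (prefactor 8) are the negated parameters.
Term ratio: r(k) = (-8/9) * (k+5/6) (k+2) / [(k-5/3) (k+1)] - rational in k. x = (-8/9); t_0 = 8; negate the roots.


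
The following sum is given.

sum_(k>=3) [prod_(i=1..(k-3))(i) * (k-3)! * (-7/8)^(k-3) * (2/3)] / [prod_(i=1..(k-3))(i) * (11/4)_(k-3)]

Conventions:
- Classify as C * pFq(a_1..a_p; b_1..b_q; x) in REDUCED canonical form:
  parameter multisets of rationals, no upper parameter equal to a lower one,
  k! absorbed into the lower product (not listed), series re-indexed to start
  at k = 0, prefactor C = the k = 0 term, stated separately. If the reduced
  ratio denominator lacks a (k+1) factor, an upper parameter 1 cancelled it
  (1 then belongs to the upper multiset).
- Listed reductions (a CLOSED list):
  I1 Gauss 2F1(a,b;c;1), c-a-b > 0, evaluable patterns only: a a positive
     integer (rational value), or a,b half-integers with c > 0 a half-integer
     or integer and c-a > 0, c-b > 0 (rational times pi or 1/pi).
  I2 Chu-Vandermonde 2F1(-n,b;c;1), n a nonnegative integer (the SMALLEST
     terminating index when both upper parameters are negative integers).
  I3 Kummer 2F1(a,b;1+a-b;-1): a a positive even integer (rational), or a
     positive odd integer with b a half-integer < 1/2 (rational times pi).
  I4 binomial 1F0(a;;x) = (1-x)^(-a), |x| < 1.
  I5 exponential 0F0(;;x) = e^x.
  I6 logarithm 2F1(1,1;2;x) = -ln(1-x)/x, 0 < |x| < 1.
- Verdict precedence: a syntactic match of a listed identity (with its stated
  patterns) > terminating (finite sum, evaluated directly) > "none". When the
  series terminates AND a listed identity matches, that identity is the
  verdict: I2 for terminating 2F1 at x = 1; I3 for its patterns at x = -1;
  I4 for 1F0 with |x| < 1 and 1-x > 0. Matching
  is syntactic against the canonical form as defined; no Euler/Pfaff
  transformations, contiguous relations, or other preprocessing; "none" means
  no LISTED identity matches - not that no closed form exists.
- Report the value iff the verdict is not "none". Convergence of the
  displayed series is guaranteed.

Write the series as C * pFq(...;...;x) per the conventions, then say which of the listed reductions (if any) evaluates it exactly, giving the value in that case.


The series (x = -7/8) is 2F1: upper {1, 1}, lower {11/4}, prefactor 2/3. Verdict: none. Every listed pattern misses the 2F1 form at -7/8, upper {1, 1}.

Key step: from the first term 2/3: the running product (C = 2/3, x = -7/8) telescopes to a rising factorial.
Step ratio: r(k) = (-7/8) * (k+1) (k+1) / [(k+11/4) (k+1)] - poly over poly, x = (-7/8) from leading terms; C = 2/3 at k = 0.


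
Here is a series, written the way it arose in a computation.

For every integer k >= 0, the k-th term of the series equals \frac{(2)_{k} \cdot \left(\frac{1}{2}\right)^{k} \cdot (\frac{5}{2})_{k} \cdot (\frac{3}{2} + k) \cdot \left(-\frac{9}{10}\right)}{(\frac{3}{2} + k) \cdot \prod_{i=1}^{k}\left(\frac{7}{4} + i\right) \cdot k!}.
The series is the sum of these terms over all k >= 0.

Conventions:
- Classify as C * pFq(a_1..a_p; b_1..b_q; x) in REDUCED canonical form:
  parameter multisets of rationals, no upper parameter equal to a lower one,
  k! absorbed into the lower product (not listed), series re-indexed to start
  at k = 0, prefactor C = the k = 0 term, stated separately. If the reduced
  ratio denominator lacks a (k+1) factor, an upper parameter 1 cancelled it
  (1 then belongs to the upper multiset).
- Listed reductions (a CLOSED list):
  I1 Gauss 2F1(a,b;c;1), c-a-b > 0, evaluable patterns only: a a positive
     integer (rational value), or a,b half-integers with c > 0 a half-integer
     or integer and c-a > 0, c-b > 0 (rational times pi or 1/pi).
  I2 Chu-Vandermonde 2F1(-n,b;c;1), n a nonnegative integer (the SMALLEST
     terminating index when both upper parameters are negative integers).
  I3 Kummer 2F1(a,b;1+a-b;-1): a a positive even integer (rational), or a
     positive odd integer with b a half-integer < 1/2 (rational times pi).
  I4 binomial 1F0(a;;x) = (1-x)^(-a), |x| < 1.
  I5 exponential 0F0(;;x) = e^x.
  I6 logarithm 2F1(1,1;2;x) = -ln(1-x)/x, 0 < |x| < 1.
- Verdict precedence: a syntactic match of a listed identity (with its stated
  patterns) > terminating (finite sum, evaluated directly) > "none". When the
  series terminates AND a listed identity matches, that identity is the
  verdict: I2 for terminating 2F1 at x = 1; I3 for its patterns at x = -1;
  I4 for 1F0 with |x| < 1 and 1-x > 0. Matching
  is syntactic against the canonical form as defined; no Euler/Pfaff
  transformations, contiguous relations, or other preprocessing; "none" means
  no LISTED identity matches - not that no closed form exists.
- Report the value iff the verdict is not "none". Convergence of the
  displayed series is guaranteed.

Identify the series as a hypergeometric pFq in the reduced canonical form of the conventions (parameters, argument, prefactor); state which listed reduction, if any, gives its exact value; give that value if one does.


At argument \frac{1}{2}: a 2F1 with upper {2, \frac{5}{2}}, lower {\frac{11}{4}}, scaled by C = -\frac{9}{10}. Verdict: no listed reduction: x = \frac{1}{2} and upper {2, \frac{5}{2}} fail every I1-I6 pattern.

Key observation: t_0 = -\frac{9}{10} here, and the factor k + 3/2 cancels (top and bottom), leaving C = -9/10.
Term ratio: r(k) = \frac{1}{2} * (k+2) (k+\frac{5}{2}) / [(k+\frac{11}{4}) (k+1)] ; factor over Q: parameters, x = \frac{1}{2}, and C = -\frac{9}{10}.


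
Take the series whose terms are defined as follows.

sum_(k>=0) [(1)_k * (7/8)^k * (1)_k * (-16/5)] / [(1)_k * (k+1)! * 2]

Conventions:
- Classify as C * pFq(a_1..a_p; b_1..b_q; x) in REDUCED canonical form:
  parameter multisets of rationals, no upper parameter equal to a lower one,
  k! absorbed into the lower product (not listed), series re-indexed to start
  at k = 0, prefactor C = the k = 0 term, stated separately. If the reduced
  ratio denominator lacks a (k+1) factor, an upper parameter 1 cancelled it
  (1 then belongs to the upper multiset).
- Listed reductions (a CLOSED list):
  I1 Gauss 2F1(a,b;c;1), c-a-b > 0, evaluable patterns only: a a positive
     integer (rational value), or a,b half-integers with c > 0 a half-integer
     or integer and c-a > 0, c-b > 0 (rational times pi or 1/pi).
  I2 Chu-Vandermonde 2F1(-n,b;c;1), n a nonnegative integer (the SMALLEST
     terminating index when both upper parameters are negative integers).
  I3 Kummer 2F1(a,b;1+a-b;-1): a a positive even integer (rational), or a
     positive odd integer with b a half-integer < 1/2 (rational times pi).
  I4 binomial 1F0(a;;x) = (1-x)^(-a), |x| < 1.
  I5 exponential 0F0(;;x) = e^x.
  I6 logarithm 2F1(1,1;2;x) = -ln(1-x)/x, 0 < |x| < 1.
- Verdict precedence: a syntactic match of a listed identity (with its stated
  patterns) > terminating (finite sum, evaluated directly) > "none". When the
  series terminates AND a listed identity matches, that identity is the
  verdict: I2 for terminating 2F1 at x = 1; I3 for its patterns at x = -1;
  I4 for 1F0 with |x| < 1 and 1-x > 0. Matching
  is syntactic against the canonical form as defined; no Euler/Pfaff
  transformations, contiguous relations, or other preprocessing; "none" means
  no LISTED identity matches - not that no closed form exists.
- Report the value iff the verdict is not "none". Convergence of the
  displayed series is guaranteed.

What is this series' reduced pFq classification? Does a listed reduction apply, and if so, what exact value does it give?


At argument 7/8: a 2F1 with upper {1, 1}, lower {2}, scaled by C = -8/5. Verdict: the I6 logarithm reduction matches (the logarithm: parameters (1,1;2), x = 7/8). Exact value: (64/35) * ln(1/8).

First insight: from the first term -8/5: (1)_k (C = -8/5, x = 7/8) is k! itself.
Step ratio: r(k) = (7/8) * (k+1) (k+1) / [(k+2) (k+1)] ; factor over Q: parameters, x = (7/8), and C = -8/5.


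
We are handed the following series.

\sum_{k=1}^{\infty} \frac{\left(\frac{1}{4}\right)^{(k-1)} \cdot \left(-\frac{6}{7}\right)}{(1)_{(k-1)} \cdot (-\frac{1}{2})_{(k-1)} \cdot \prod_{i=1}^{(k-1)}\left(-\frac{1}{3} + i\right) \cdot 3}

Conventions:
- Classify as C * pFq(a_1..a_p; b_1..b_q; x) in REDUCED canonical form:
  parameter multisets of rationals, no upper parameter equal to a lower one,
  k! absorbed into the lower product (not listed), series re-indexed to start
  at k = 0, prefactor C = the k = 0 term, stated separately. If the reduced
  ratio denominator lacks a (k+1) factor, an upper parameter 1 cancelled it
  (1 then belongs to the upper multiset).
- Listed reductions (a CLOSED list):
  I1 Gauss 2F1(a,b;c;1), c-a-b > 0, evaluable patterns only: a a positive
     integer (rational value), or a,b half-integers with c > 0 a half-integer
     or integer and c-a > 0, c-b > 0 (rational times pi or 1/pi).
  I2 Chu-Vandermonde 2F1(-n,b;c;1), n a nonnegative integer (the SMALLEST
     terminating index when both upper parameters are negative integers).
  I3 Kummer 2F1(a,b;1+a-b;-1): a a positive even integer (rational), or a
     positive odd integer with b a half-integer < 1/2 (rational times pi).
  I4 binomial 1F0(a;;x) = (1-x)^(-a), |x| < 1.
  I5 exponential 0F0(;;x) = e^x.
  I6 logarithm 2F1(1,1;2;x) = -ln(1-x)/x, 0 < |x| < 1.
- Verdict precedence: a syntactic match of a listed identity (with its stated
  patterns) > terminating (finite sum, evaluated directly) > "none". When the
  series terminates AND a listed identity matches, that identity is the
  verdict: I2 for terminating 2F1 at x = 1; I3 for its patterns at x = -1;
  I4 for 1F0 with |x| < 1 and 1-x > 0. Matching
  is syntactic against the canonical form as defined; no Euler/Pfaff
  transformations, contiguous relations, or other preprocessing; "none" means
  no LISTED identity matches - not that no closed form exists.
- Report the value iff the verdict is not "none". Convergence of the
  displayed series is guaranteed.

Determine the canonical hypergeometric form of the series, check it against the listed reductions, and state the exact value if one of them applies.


With C = -\frac{2}{7}: the canonical form is 0F2(-; -\frac{1}{2}, \frac{2}{3}; \frac{1}{4}). Verdict: no listed reduction: x = \frac{1}{4} and upper {-} fail every I1-I6 pattern.

Structural cue: t_0 = -\frac{2}{7} here, and (1)_k (C = -2/7, x = 1/4) is k! itself.
Ratio: r(k) = \frac{1}{4} * 1 / [(k-\frac{1}{2}) (k+\frac{2}{3}) (k+1)] - rational in k. x = \frac{1}{4}; t_0 = -\frac{2}{7}; negate the roots.


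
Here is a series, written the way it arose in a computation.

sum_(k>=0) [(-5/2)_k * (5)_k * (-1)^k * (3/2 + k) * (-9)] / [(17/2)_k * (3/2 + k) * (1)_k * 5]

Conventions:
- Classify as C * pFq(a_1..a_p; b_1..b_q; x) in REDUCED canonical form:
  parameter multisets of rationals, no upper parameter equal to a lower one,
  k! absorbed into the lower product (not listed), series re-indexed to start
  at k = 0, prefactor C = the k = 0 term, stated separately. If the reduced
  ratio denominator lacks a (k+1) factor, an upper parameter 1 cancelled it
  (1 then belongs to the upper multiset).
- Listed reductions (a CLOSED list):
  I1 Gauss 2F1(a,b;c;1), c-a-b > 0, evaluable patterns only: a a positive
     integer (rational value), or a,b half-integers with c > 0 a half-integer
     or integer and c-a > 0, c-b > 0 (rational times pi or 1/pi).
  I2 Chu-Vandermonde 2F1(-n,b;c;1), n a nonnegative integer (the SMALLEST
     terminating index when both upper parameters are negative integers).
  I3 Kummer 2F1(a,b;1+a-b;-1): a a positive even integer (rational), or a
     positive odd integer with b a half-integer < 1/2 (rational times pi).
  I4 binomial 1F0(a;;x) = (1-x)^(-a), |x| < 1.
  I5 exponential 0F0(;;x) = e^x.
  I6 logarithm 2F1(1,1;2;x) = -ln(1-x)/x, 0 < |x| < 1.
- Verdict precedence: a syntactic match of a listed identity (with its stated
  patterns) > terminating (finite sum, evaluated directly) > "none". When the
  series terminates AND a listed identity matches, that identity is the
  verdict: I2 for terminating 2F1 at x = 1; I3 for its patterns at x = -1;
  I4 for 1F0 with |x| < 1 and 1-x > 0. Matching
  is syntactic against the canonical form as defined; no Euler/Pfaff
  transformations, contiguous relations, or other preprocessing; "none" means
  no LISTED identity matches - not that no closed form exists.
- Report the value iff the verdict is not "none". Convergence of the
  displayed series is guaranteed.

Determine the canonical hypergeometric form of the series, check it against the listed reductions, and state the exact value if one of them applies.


The series (x = -1) is 2F1: upper {-5/2, 5}, lower {17/2}, prefactor -9/5. Verdict: Kummer's theorem (I3) matches (x = -1; c = 17/2 equals 1+a-b for upper {-5/2, 5}: listed pattern). Hence: (-243243/131072) * pi.

First insight: x = (-1) and the constant factors (C = -9/5, x = -1) combine into one prefactor.
Ratio: r(k) = (-1) * (k-5/2) (k+5) / [(k+17/2) (k+1)] - rational; roots negated = parameters, x = (-1), C = -9/5.


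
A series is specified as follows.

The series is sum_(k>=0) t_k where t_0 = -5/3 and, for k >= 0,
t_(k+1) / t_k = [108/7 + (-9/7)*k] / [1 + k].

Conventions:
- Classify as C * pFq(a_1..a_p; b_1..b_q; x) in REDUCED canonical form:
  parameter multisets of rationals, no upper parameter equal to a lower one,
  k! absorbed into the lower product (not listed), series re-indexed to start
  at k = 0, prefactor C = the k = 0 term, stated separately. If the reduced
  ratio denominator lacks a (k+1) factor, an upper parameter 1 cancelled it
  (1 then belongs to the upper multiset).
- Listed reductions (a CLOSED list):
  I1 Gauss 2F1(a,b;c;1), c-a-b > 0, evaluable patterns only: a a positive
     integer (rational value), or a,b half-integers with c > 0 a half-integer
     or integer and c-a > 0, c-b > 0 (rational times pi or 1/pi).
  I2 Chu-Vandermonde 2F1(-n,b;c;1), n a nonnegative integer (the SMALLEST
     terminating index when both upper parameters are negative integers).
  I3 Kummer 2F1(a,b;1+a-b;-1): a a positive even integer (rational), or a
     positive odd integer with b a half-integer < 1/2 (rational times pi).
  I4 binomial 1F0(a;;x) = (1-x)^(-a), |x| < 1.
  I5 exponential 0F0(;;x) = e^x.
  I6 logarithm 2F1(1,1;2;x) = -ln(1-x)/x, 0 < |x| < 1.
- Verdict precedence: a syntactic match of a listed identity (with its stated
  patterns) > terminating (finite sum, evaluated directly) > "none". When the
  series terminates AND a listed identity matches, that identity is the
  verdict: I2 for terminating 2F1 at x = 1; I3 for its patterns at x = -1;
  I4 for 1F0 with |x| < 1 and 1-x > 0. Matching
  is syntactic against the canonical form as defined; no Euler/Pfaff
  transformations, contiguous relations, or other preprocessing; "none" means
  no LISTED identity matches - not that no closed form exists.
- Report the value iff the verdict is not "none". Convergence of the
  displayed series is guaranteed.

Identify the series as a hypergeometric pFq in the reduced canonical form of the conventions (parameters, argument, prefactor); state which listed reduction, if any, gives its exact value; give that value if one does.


Reduced: x = -9/7, 1F0, upper = {-12}, lower = {-}, C = -5/3. Verdict: terminating - upper -12 stops the sum at k = 12; the 13 terms are added exactly. Sum: -1407374883553280/41523861603.

First insight: t_0 = -5/3 here, and factor the ratio over Q (prefactor -5/3): negated roots = parameters.
Term ratio: r(k) = (-9/7) * (k-12) / [(k+1)] - poly over poly, x = (-9/7) from leading terms; C = -5/3 at k = 0.


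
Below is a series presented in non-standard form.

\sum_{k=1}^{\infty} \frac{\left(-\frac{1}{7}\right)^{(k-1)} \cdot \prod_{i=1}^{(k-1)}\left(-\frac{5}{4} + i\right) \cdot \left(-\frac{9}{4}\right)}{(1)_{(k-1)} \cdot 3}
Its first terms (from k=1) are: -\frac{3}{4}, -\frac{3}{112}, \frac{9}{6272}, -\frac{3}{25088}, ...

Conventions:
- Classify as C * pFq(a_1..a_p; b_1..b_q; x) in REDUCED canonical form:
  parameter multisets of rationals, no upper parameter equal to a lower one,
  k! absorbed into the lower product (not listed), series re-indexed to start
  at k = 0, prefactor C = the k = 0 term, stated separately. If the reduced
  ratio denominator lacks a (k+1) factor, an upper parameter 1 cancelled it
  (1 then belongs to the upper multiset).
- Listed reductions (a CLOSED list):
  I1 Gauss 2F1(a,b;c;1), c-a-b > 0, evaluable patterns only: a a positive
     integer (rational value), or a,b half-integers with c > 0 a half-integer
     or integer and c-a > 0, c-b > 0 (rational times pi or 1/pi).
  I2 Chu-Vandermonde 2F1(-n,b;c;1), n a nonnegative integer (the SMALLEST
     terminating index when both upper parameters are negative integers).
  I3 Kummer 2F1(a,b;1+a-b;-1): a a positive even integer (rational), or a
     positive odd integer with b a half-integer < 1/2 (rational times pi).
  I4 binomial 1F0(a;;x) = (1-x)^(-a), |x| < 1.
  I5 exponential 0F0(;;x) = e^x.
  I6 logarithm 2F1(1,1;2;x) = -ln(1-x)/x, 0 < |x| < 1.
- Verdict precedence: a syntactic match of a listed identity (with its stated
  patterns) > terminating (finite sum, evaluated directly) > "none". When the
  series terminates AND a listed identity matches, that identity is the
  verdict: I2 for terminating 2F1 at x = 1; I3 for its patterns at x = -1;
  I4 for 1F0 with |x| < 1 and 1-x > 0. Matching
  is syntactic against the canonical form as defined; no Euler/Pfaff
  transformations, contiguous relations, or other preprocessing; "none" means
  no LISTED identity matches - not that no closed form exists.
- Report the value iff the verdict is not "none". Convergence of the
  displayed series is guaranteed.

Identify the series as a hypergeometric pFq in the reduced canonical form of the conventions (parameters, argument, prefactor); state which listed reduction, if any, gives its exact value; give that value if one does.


Key step: x = -\frac{1}{7} and the constant factors (C = -3/4) combine into one prefactor.
Adjacent-term ratio: r(k) = -\frac{1}{7} * (k-\frac{1}{4}) / [(k+1)] - poly over poly, x = -\frac{1}{7} from leading terms; C = -\frac{3}{4} at k = 0.

x = -\frac{1}{7} here; the reduced form reads 1F0, upper {-\frac{1}{4}}, lower {-}, C = -\frac{3}{4}. Verdict: binomial (I4) matches (the 1F0 binomial series: exponent 1/4, x = -\frac{1}{7}). Its exact value is \left(-\frac{3}{4}\right) \cdot \left(\frac{8}{7}\right)^{\frac{1}{4}}.


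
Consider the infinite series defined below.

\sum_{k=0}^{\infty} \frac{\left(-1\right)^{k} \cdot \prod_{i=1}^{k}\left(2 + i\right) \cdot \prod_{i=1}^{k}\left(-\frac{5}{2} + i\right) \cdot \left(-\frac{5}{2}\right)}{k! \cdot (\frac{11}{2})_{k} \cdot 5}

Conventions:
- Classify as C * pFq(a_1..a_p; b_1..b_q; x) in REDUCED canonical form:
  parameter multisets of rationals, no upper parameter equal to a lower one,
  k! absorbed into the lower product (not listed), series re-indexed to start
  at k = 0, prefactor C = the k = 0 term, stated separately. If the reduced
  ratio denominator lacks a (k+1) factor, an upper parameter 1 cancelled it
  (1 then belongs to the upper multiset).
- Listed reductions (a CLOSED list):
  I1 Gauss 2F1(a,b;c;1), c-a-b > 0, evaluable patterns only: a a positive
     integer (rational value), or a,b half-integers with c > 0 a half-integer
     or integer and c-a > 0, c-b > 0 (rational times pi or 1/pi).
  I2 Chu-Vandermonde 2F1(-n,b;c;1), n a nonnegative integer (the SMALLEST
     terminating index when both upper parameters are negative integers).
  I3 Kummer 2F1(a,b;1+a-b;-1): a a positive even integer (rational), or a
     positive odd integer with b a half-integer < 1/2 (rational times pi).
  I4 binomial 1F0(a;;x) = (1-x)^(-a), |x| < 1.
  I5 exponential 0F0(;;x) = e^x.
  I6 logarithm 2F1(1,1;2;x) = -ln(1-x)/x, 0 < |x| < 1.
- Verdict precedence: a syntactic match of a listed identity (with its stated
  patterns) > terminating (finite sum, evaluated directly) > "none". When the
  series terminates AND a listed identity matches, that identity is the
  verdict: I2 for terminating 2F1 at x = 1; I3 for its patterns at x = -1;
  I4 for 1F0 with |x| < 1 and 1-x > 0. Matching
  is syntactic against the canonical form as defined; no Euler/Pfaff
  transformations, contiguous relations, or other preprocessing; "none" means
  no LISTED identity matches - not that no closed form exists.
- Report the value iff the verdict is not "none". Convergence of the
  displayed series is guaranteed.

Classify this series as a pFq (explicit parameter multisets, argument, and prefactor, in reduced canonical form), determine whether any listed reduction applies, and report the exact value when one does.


This is -\frac{1}{2} * 2F1(-\frac{3}{2}, 3; \frac{11}{2}; -1) in reduced canonical form. Verdict: Kummer (I3) applies (x = -1; c = \frac{11}{2} equals 1+a-b for upper {-\frac{3}{2}, 3}: listed pattern). Exact value: \left(-\frac{315}{1024}\right) \cdot \pi.

Key step: x = -1 and the running product (prefactor -1/2) telescopes to a rising factorial.
Adjacent-term ratio: r(k) = -1 * (k-\frac{3}{2}) (k+3) / [(k+\frac{11}{2}) (k+1)] - rational in k, leading ratio -1; with t_0 = -\frac{1}{2}, classification follows.


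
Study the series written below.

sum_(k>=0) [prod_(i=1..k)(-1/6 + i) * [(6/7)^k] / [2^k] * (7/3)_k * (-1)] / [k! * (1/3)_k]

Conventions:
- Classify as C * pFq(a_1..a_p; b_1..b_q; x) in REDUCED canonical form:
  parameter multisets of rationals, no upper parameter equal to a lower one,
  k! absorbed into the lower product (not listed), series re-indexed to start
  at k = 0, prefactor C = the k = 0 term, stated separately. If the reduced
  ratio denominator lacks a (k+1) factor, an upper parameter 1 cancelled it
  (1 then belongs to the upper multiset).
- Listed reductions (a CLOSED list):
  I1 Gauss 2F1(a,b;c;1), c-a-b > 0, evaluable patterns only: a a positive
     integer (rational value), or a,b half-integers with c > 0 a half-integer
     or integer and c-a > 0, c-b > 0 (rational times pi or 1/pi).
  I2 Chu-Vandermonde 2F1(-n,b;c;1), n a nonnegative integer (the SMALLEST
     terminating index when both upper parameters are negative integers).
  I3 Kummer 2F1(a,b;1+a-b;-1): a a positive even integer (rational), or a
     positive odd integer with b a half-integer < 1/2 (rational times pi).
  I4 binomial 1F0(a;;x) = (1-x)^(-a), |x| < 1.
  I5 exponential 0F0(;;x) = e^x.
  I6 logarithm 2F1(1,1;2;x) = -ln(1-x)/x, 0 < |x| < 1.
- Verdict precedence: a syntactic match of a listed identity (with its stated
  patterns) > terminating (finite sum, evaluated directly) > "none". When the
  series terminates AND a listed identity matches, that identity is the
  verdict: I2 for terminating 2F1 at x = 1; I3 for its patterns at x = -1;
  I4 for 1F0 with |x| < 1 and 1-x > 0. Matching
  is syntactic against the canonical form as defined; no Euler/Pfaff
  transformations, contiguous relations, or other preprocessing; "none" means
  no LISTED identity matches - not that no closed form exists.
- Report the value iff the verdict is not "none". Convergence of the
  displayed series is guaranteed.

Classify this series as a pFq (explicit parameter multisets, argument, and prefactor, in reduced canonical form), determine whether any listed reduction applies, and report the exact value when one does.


Reduced: x = 3/7, 2F1, upper = {5/6, 7/3}, lower = {1/3}, C = -1. Verdict: no listed reduction: x = 3/7 and upper {5/6, 7/3} fail every I1-I6 pattern.

Key step: t_0 = -1 here, and the two k-th powers (C = -1, x = 3/7) combine into one argument.
Adjacent-term ratio: r(k) = (3/7) * (k+5/6) (k+7/3) / [(k+1/3) (k+1)] - rational; roots negated = parameters, x = (3/7), C = -1.


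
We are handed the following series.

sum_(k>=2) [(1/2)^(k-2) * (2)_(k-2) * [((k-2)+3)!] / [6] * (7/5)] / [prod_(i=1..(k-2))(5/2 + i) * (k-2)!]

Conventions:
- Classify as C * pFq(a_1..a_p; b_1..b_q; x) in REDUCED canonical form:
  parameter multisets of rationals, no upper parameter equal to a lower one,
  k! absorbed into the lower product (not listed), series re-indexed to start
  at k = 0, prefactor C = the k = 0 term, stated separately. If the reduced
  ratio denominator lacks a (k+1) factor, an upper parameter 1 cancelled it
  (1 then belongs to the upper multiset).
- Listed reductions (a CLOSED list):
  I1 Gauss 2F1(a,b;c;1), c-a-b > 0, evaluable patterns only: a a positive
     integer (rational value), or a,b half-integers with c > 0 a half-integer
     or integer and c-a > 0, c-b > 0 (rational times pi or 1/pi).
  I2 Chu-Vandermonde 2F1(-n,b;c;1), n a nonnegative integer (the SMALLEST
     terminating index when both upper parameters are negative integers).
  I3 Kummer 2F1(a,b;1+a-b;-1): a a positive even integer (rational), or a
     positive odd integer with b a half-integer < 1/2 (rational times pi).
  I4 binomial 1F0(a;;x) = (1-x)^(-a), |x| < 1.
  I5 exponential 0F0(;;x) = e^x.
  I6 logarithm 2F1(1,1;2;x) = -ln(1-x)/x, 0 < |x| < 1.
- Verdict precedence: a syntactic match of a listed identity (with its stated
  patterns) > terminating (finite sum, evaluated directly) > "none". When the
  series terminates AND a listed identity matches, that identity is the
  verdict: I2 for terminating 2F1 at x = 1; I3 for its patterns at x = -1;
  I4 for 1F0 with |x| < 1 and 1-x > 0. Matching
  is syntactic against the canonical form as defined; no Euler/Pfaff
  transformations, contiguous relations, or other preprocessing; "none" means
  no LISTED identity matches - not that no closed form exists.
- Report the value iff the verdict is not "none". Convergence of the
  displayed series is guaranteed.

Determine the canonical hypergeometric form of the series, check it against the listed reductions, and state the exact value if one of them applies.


The series (x = 1/2) is 2F1: upper {2, 4}, lower {7/2}, prefactor 7/5. Verdict: none. Every listed pattern misses the 2F1 form at 1/2, upper {2, 4}.

Structural cue: from the first term 7/5: the factorial ratio (prefactor 7/5) (k+a-1)!/(a-1)! is a rising factorial (a)_k.
Term ratio: r(k) = (1/2) * (k+2) (k+4) / [(k+7/2) (k+1)] - rational in k. x = (1/2); t_0 = 7/5; negate the roots.


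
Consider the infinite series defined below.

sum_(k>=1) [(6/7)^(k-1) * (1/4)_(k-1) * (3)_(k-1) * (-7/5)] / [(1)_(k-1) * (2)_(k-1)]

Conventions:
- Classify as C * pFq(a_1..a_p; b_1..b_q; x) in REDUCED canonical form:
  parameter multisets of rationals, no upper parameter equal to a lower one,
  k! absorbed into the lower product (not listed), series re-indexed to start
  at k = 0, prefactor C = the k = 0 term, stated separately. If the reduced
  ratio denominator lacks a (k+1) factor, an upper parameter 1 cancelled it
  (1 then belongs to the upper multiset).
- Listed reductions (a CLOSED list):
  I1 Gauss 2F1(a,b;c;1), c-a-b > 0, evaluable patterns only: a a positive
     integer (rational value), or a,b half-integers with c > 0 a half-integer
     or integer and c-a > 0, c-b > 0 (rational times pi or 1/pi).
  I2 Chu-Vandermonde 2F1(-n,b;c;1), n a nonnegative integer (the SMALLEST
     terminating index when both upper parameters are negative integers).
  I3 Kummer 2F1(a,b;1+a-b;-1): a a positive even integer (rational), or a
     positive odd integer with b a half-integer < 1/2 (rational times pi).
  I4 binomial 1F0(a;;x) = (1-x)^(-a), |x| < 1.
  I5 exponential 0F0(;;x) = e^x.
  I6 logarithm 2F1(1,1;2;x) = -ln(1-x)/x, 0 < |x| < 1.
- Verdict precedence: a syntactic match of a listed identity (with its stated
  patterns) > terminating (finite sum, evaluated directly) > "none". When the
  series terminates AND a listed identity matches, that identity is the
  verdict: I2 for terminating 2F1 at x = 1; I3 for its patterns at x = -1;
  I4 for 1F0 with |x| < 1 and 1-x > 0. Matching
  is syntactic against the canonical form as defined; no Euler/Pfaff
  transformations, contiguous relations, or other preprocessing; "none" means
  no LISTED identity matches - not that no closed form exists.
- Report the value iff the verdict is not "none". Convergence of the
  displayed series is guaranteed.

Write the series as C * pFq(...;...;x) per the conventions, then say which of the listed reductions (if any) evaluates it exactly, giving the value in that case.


Classification (C = -7/5): 2F1 with upper {1/4, 3}, lower {2}, argument x = 6/7. Verdict: no listed reduction: x = 6/7 and upper {1/4, 3} fail every I1-I6 pattern.

Structural cue: t_0 being -7/5, (1)_k (prefactor -7/5) is k! itself.
Consecutive-term ratio: r(k) = (6/7) * (k+1/4) (k+3) / [(k+2) (k+1)] ; factor over Q: parameters, x = (6/7), and C = -7/5.


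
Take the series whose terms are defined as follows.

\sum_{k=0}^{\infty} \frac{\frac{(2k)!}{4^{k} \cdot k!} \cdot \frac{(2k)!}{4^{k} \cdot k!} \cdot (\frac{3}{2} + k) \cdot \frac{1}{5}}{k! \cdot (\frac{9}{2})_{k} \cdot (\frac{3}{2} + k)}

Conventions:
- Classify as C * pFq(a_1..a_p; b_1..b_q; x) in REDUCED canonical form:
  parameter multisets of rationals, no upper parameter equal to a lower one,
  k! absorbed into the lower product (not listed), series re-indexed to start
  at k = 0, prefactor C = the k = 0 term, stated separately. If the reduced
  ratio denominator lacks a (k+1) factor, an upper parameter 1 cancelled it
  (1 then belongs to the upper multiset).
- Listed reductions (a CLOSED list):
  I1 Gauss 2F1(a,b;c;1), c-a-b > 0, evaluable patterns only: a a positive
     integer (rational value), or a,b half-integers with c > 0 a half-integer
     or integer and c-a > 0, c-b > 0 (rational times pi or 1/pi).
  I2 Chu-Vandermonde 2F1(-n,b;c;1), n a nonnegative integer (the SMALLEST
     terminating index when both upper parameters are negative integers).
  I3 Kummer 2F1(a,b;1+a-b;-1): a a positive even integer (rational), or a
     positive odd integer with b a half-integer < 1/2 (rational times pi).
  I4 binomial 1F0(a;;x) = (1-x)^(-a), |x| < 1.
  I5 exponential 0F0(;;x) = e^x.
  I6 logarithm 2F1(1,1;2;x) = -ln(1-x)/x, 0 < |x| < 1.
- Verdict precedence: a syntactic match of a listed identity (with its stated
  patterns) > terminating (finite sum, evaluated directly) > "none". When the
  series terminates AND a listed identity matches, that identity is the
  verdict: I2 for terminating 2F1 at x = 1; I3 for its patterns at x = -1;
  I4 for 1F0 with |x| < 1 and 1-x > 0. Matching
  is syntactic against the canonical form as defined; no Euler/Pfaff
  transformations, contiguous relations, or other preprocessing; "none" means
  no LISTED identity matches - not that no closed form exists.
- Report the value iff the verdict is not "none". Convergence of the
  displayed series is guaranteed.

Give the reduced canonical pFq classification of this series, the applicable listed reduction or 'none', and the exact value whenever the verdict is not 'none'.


Prefactor \frac{1}{5}, argument 1: 2F1 with upper {\frac{1}{2}, \frac{1}{2}} over lower {\frac{9}{2}}. Verdict (x = 1): the half-integer Gauss pattern (I1) applies (x = 1; upper {\frac{1}{2}, \frac{1}{2}} half-integers, c = \frac{9}{2} in the evaluable pattern). Hence: \frac{35}{512} \cdot \pi.

Key step: t_0 = \frac{1}{5} here, and striking the common factor k + 3/2 reduces the term (C = 1/5).
Term ratio: r(k) = 1 * (k+\frac{1}{2}) (k+\frac{1}{2}) / [(k+\frac{9}{2}) (k+1)] ; factor over Q: parameters, x = 1, and C = \frac{1}{5}.
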